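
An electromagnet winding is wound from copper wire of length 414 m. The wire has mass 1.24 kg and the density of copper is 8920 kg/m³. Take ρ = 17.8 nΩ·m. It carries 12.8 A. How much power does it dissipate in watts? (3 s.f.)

ρ = 17.8 nΩ·m = 1.78×10^-8 Ω·m
A = m/(density·L) = 1.24/(8920×414) = 3.3578e-07 m²
R = ρL/A = (1.78×10^-8)(414)/(3.3578e-07) = 21.95 Ω
P = I²R = (12.8)² × 21.95 = 3600 W

3600 W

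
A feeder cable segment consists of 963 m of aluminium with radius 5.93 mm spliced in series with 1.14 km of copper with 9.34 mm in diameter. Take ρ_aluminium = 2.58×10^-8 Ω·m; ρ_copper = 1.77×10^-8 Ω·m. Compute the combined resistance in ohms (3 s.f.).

Segment 1: A = πr² = π(5.9300e-03 m)² = 1.105e-04 m²
R₁ = ρL/A = (2.58×10^-8)(963)/(1.105e-04) = 0.2249 Ω
Segment 2: A = π(d/2)² = π(4.6700e-03 m)² = 6.851e-05 m²
R₂ = (1.77×10^-8)(1140)/(6.851e-05) = 0.2945 Ω
R = R₁ + R₂ = 0.519 Ω

0.519 Ω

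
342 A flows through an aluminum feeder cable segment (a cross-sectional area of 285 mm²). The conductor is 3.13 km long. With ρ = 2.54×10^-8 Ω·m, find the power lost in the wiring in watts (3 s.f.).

32600 W

A = 285 mm² = 2.850e-04 m²
R = ρL/A = (2.54×10^-8)(3130)/(2.850e-04) = 0.279 Ω
P = I²R = (342)² × 0.279 = 32600 W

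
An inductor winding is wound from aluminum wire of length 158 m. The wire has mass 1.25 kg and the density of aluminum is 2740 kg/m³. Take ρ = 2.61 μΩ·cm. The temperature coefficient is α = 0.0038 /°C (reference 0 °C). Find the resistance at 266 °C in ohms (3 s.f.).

2.87 Ω

ρ = 2.61 μΩ·cm = 2.61×10^-8 Ω·m
A = m/(density·L) = 1.25/(2740×158) = 2.8874e-06 m²
R = ρL/A = (2.61×10^-8)(158)/(2.8874e-06) = 1.428 Ω
R(266 °C) = 1.428 × (1 + 0.0038×266) = 2.87 Ω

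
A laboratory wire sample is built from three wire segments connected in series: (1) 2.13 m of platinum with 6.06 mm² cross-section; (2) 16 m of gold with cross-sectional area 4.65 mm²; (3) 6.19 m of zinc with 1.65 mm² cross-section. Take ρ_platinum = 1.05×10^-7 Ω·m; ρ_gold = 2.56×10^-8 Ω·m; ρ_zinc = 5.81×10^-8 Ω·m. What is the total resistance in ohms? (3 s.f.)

0.343 Ω

Seg 1: A = 6.06 mm² = 6.060e-06 m²
R_1 = (1.05×10^-7)(2.13)/(6.060e-06) = 0.03691 Ω
Seg 2: A = 4.65 mm² = 4.650e-06 m²
R_2 = (2.56×10^-8)(16)/(4.650e-06) = 0.08809 Ω
Seg 3: A = 1.65 mm² = 1.650e-06 m²
R_3 = (5.81×10^-8)(6.19)/(1.650e-06) = 0.218 Ω
R_total = R_1 + R_2 + R_3 = 0.343 Ω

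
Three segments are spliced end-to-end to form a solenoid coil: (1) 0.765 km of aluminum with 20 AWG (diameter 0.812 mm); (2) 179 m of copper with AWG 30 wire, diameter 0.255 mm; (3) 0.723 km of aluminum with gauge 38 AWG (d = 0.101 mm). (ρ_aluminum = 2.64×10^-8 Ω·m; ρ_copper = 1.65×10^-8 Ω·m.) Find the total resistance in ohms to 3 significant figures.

Seg 1: A = π(0.812/2 mm)² = π(4.0600e-04 m)² = 5.178e-07 m²
R_1 = (2.64×10^-8)(765)/(5.178e-07) = 39 Ω
Seg 2: A = π(0.255/2 mm)² = π(1.2750e-04 m)² = 5.107e-08 m²
R_2 = (1.65×10^-8)(179)/(5.107e-08) = 57.83 Ω
Seg 3: A = π(0.101/2 mm)² = π(5.0500e-05 m)² = 8.012e-09 m²
R_3 = (2.64×10^-8)(723)/(8.012e-09) = 2382 Ω
R_total = R_1 + R_2 + R_3 = 2480 Ω

2480 Ω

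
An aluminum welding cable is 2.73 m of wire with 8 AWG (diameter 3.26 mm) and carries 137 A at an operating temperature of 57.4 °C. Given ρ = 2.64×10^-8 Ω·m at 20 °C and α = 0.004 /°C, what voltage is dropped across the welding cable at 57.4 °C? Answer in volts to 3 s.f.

1.36 V

A = π(3.26/2 mm)² = π(1.6300e-03 m)² = 8.347e-06 m²
R₍20₎ = ρL/A = (2.64×10^-8)(2.73)/(8.347e-06) = 0.008635 Ω
R₍57.4₎ = R₍20₎(1 + αΔT) = 0.008635 × (1 + 0.004×37.4) = 0.009926 Ω
V = IR = 137 × 0.009926 = 1.36 V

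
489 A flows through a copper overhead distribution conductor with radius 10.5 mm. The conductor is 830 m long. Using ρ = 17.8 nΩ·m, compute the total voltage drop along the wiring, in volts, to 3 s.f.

ρ = 17.8 nΩ·m = 1.78×10^-8 Ω·m
A = πr² = π(1.0500e-02 m)² = 3.464e-04 m²
R = ρL/A = (1.78×10^-8)(830)/(3.464e-04) = 0.04265 Ω
V = IR = 489 × 0.04265 = 20.9 V

20.9 V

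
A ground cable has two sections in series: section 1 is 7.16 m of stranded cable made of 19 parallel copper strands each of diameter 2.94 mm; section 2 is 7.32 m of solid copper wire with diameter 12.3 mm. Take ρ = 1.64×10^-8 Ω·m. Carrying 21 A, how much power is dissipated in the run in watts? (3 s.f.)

0.847 W

Section 1: A_strand = π(1.4700e-03)² = 6.789e-06 m²; R₁ = ρL/(N·A_s) = (1.64×10^-8)(7.16)/(19×6.789e-06) = 9.104×10^-4 Ω
Section 2: A = π(d/2)² = π(6.1500e-03 m)² = 1.188e-04 m²
R₂ = (1.64×10^-8)(7.32)/(1.188e-04) = 0.00101 Ω
R = R₁ + R₂ = 0.001921 Ω
P = I²R = (21)² × 0.001921 = 0.847 W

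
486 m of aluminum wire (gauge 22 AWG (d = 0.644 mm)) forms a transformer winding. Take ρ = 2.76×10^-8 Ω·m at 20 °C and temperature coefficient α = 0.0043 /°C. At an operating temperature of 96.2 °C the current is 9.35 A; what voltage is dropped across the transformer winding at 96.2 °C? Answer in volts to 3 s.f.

A = π(0.644/2 mm)² = π(3.2200e-04 m)² = 3.257e-07 m²
R₍20₎ = ρL/A = (2.76×10^-8)(486)/(3.257e-07) = 41.18 Ω
R₍96.2₎ = R₍20₎(1 + αΔT) = 41.18 × (1 + 0.0043×76.2) = 54.67 Ω
V = IR = 9.35 × 54.67 = 511 V

511 V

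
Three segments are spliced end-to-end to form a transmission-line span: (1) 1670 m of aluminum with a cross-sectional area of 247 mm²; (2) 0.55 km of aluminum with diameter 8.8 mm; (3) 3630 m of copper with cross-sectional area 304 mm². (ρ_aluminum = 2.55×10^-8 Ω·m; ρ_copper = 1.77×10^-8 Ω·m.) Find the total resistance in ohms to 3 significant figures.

Seg 1: A = 247 mm² = 2.470e-04 m²
R_1 = (2.55×10^-8)(1670)/(2.470e-04) = 0.1724 Ω
Seg 2: A = π(d/2)² = π(4.4000e-03 m)² = 6.082e-05 m²
R_2 = (2.55×10^-8)(550)/(6.082e-05) = 0.2306 Ω
Seg 3: A = 304 mm² = 3.040e-04 m²
R_3 = (1.77×10^-8)(3630)/(3.040e-04) = 0.2114 Ω
R_total = R_1 + R_2 + R_3 = 0.614 Ω

0.614 Ω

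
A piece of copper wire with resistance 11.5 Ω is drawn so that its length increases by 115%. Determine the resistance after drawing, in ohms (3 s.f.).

53.2 Ω

k = 1 + 115/100 = 2.15; volume constant ⇒ A' = A/k, so R' = k²R.
R' = 4.622 × 11.5 = 53.2 Ω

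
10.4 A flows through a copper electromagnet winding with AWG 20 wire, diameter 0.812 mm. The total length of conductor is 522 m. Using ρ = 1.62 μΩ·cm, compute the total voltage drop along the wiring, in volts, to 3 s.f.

170 V

ρ = 1.62 μΩ·cm = 1.62×10^-8 Ω·m
A = π(0.812/2 mm)² = π(4.0600e-04 m)² = 5.178e-07 m²
R = ρL/A = (1.62×10^-8)(522)/(5.178e-07) = 16.33 Ω
V = IR = 10.4 × 16.33 = 170 V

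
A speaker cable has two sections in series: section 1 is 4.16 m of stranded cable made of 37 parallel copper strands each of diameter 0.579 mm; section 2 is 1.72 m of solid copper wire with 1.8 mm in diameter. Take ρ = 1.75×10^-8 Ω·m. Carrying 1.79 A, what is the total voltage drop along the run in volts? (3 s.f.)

0.0345 V

Section 1: A_strand = π(2.8950e-04)² = 2.633e-07 m²; R₁ = ρL/(N·A_s) = (1.75×10^-8)(4.16)/(37×2.633e-07) = 0.007473 Ω
Section 2: A = π(d/2)² = π(9.0000e-04 m)² = 2.545e-06 m²
R₂ = (1.75×10^-8)(1.72)/(2.545e-06) = 0.01183 Ω
R = R₁ + R₂ = 0.0193 Ω
V = IR = 1.79 × 0.0193 = 0.0345 V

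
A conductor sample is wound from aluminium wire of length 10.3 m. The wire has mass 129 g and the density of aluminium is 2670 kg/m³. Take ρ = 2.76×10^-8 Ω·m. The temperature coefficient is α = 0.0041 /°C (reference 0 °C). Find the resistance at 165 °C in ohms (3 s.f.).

A = m/(density·L) = 0.129/(2670×10.3) = 4.6907e-06 m²
R = ρL/A = (2.76×10^-8)(10.3)/(4.6907e-06) = 0.0606 Ω
R(165 °C) = 0.0606 × (1 + 0.0041×165) = 0.102 Ω

0.102 Ω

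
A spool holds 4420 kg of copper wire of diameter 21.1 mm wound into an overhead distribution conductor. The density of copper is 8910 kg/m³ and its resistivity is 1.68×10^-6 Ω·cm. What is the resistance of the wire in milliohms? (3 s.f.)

ρ = 1.68×10^-6 Ω·cm = 1.68×10^-8 Ω·m
A = π(d/2)² = π(1.0550e-02 m)² = 3.4967e-04 m²
L = m/(density·A) = 4420/(8910×3.4967e-04) = 1419 m
R = ρL/A = (1.68×10^-8)(1419)/(3.4967e-04) = 68.2 mΩ

68.2 mΩ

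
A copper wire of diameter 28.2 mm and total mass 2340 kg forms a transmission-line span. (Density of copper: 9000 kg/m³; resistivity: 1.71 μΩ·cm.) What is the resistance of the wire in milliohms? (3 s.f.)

ρ = 1.71 μΩ·cm = 1.71×10^-8 Ω·m
A = π(d/2)² = π(1.4100e-02 m)² = 6.2458e-04 m²
L = m/(density·A) = 2340/(9000×6.2458e-04) = 416.3 m
R = ρL/A = (1.71×10^-8)(416.3)/(6.2458e-04) = 11.4 mΩ

11.4 mΩ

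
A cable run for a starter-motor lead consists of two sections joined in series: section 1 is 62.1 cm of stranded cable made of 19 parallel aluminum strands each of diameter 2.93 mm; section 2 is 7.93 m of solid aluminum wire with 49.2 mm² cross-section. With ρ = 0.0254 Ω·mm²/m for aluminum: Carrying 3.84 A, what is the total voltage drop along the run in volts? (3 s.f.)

0.0162 V

ρ = 0.0254 Ω·mm²/m = 2.54×10^-8 Ω·m
Section 1: A_strand = π(1.4650e-03)² = 6.743e-06 m²; R₁ = ρL/(N·A_s) = (2.54×10^-8)(0.621)/(19×6.743e-06) = 1.231×10^-4 Ω
Section 2: A = 49.2 mm² = 4.920e-05 m²
R₂ = (2.54×10^-8)(7.93)/(4.920e-05) = 0.004094 Ω
R = R₁ + R₂ = 0.004217 Ω
V = IR = 3.84 × 0.004217 = 0.0162 V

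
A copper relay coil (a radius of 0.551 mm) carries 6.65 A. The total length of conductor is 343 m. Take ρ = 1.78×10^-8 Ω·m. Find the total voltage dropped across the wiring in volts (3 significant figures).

42.6 V

A = πr² = π(5.5100e-04 m)² = 9.538e-07 m²
R = ρL/A = (1.78×10^-8)(343)/(9.538e-07) = 6.401 Ω
V = IR = 6.65 × 6.401 = 42.6 V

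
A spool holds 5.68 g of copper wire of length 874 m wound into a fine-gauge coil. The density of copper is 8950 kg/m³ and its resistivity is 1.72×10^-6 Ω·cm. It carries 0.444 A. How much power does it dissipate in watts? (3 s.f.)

4080 W

ρ = 1.72×10^-6 Ω·cm = 1.72×10^-8 Ω·m
A = m/(density·L) = 0.00568/(8950×874) = 7.2613e-10 m²
R = ρL/A = (1.72×10^-8)(874)/(7.2613e-10) = 20700 Ω
P = I²R = (0.444)² × 20700 = 4080 W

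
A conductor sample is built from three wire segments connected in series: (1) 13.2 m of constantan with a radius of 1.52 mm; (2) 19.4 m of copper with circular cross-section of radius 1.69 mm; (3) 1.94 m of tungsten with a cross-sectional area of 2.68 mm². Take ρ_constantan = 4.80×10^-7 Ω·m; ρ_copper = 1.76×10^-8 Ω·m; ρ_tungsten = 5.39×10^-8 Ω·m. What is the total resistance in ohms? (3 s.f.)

0.950 Ω

Seg 1: A = πr² = π(1.5200e-03 m)² = 7.258e-06 m²
R_1 = (4.80×10^-7)(13.2)/(7.258e-06) = 0.8729 Ω
Seg 2: A = πr² = π(1.6900e-03 m)² = 8.973e-06 m²
R_2 = (1.76×10^-8)(19.4)/(8.973e-06) = 0.03805 Ω
Seg 3: A = 2.68 mm² = 2.680e-06 m²
R_3 = (5.39×10^-8)(1.94)/(2.680e-06) = 0.03902 Ω
R_total = R_1 + R_2 + R_3 = 0.950 Ω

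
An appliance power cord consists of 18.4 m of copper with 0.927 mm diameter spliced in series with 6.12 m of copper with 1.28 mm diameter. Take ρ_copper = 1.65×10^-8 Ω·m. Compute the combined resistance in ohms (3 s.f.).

Segment 1: A = π(d/2)² = π(4.6350e-04 m)² = 6.749e-07 m²
R₁ = ρL/A = (1.65×10^-8)(18.4)/(6.749e-07) = 0.4498 Ω
Segment 2: A = π(d/2)² = π(6.4000e-04 m)² = 1.287e-06 m²
R₂ = (1.65×10^-8)(6.12)/(1.287e-06) = 0.07847 Ω
R = R₁ + R₂ = 0.528 Ω

0.528 Ω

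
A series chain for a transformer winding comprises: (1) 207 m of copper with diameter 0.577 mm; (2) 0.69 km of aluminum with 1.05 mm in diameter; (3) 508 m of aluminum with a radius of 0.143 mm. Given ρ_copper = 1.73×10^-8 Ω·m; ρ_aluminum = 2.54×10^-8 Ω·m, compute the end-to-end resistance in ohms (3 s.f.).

Seg 1: A = π(d/2)² = π(2.8850e-04 m)² = 2.615e-07 m²
R_1 = (1.73×10^-8)(207)/(2.615e-07) = 13.7 Ω
Seg 2: A = π(d/2)² = π(5.2500e-04 m)² = 8.659e-07 m²
R_2 = (2.54×10^-8)(690)/(8.659e-07) = 20.24 Ω
Seg 3: A = πr² = π(1.4300e-04 m)² = 6.424e-08 m²
R_3 = (2.54×10^-8)(508)/(6.424e-08) = 200.9 Ω
R_total = R_1 + R_2 + R_3 = 235 Ω

235 Ω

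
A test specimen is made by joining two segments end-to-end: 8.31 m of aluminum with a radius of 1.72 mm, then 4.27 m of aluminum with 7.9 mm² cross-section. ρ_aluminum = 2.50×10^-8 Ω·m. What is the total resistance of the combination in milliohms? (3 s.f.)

Segment 1: A = πr² = π(1.7200e-03 m)² = 9.294e-06 m²
R₁ = ρL/A = (2.50×10^-8)(8.31)/(9.294e-06) = 0.02235 Ω
Segment 2: A = 7.9 mm² = 7.900e-06 m²
R₂ = (2.50×10^-8)(4.27)/(7.900e-06) = 0.01351 Ω
R = R₁ + R₂ = 35.9 mΩ

35.9 mΩ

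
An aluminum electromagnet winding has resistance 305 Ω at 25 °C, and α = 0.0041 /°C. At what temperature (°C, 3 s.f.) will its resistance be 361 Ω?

69.8 °C

R = R₀(1 + α(T − T₀)) ⇒ T = T₀ + (R/R₀ − 1)/α
T = 25 + (361/305 − 1)/0.0041 = 25 + (0.1836)/0.0041 = 69.8 °C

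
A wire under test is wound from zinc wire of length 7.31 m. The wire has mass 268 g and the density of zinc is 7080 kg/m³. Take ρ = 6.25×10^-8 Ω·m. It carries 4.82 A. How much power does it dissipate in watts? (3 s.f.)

A = m/(density·L) = 0.268/(7080×7.31) = 5.1783e-06 m²
R = ρL/A = (6.25×10^-8)(7.31)/(5.1783e-06) = 0.08823 Ω
P = I²R = (4.82)² × 0.08823 = 2.05 W

2.05 W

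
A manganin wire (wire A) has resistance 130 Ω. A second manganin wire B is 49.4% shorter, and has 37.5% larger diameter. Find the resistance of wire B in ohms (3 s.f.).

R ∝ L/d², so R_B/R_A = (1 − 49.4/100) × (1 + 37.5/100)⁻²
= 0.506 × 0.5289 = 0.2676
R_B = 0.2676 × 130 = 34.8 Ω

34.8 Ω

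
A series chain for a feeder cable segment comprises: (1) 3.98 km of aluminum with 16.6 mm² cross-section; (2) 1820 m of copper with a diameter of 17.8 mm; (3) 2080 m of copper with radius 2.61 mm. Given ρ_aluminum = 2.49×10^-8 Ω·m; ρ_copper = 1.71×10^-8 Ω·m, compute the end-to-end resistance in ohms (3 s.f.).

7.76 Ω

Seg 1: A = 16.6 mm² = 1.660e-05 m²
R_1 = (2.49×10^-8)(3980)/(1.660e-05) = 5.97 Ω
Seg 2: A = π(d/2)² = π(8.9000e-03 m)² = 2.488e-04 m²
R_2 = (1.71×10^-8)(1820)/(2.488e-04) = 0.1251 Ω
Seg 3: A = πr² = π(2.6100e-03 m)² = 2.140e-05 m²
R_3 = (1.71×10^-8)(2080)/(2.140e-05) = 1.662 Ω
R_total = R_1 + R_2 + R_3 = 7.76 Ω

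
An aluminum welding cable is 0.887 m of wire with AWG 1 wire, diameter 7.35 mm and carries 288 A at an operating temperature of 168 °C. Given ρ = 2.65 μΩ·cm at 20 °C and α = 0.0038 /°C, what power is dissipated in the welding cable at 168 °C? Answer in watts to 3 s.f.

ρ = 2.65 μΩ·cm = 2.65×10^-8 Ω·m
A = π(7.35/2 mm)² = π(3.6750e-03 m)² = 4.243e-05 m²
R₍20₎ = ρL/A = (2.65×10^-8)(0.887)/(4.243e-05) = 5.540×10^-4 Ω
R₍168₎ = R₍20₎(1 + αΔT) = 5.540×10^-4 × (1 + 0.0038×148) = 8.656×10^-4 Ω
P = I²R = (288)² × 8.656×10^-4 = 71.8 W

71.8 W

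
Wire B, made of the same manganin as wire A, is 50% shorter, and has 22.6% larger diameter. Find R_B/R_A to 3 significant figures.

R ∝ L/d², so R_B/R_A = (1 − 50/100) × (1 + 22.6/100)⁻²
= 0.5 × 0.6653 = 0.333

0.333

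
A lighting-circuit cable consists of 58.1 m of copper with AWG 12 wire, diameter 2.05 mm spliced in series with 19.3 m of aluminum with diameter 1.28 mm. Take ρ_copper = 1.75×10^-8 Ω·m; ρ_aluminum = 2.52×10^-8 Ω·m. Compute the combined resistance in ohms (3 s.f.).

0.686 Ω

Segment 1: A = π(2.05/2 mm)² = π(1.0250e-03 m)² = 3.301e-06 m²
R₁ = ρL/A = (1.75×10^-8)(58.1)/(3.301e-06) = 0.308 Ω
Segment 2: A = π(d/2)² = π(6.4000e-04 m)² = 1.287e-06 m²
R₂ = (2.52×10^-8)(19.3)/(1.287e-06) = 0.378 Ω
R = R₁ + R₂ = 0.686 Ω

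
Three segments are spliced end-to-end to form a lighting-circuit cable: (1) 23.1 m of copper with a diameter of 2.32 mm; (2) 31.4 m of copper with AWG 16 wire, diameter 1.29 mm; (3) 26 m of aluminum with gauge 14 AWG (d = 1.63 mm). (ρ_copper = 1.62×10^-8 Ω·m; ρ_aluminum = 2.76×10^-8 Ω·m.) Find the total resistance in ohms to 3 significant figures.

Seg 1: A = π(d/2)² = π(1.1600e-03 m)² = 4.227e-06 m²
R_1 = (1.62×10^-8)(23.1)/(4.227e-06) = 0.08852 Ω
Seg 2: A = π(1.29/2 mm)² = π(6.4500e-04 m)² = 1.307e-06 m²
R_2 = (1.62×10^-8)(31.4)/(1.307e-06) = 0.3892 Ω
Seg 3: A = π(1.63/2 mm)² = π(8.1500e-04 m)² = 2.087e-06 m²
R_3 = (2.76×10^-8)(26)/(2.087e-06) = 0.3439 Ω
R_total = R_1 + R_2 + R_3 = 0.822 Ω

0.822 Ω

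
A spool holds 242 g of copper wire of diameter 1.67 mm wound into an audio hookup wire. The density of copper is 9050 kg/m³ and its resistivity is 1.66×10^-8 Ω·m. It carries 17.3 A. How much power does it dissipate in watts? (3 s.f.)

27.7 W

A = π(d/2)² = π(8.3500e-04 m)² = 2.1904e-06 m²
L = m/(density·A) = 0.242/(9050×2.1904e-06) = 12.21 m
R = ρL/A = (1.66×10^-8)(12.21)/(2.1904e-06) = 0.09252 Ω
P = I²R = (17.3)² × 0.09252 = 27.7 W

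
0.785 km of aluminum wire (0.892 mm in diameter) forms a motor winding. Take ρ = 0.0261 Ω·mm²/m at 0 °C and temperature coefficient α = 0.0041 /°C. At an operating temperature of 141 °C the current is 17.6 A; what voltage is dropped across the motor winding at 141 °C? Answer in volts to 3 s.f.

ρ = 0.0261 Ω·mm²/m = 2.61×10^-8 Ω·m
A = π(d/2)² = π(4.4600e-04 m)² = 6.249e-07 m²
R₍0₎ = ρL/A = (2.61×10^-8)(785)/(6.249e-07) = 32.79 Ω
R₍141₎ = R₍0₎(1 + αΔT) = 32.79 × (1 + 0.0041×141) = 51.74 Ω
V = IR = 17.6 × 51.74 = 911 V

911 V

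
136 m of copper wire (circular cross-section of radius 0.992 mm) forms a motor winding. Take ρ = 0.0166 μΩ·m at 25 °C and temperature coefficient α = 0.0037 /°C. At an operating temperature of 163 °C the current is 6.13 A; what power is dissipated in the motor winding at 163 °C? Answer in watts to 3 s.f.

ρ = 0.0166 μΩ·m = 1.66×10^-8 Ω·m
A = πr² = π(9.9200e-04 m)² = 3.092e-06 m²
R₍25₎ = ρL/A = (1.66×10^-8)(136)/(3.092e-06) = 0.7303 Ω
R₍163₎ = R₍25₎(1 + αΔT) = 0.7303 × (1 + 0.0037×138) = 1.103 Ω
P = I²R = (6.13)² × 1.103 = 41.5 W

41.5 W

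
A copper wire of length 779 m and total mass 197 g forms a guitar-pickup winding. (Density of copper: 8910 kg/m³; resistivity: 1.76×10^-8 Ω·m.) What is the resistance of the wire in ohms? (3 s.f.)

483 Ω

A = m/(density·L) = 0.197/(8910×779) = 2.8383e-08 m²
R = ρL/A = (1.76×10^-8)(779)/(2.8383e-08) = 483 Ω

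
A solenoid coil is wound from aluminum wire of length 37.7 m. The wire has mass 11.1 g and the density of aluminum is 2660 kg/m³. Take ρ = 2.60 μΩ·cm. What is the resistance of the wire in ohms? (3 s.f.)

ρ = 2.60 μΩ·cm = 2.60×10^-8 Ω·m
A = m/(density·L) = 0.0111/(2660×37.7) = 1.1069e-07 m²
R = ρL/A = (2.60×10^-8)(37.7)/(1.1069e-07) = 8.86 Ω

8.86 Ω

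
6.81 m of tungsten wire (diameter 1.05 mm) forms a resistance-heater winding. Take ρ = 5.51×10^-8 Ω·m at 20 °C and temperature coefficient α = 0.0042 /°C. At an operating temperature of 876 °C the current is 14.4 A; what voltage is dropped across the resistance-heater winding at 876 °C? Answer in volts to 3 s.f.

A = π(d/2)² = π(5.2500e-04 m)² = 8.659e-07 m²
R₍20₎ = ρL/A = (5.51×10^-8)(6.81)/(8.659e-07) = 0.4333 Ω
R₍876₎ = R₍20₎(1 + αΔT) = 0.4333 × (1 + 0.0042×856) = 1.991 Ω
V = IR = 14.4 × 1.991 = 28.7 V

28.7 V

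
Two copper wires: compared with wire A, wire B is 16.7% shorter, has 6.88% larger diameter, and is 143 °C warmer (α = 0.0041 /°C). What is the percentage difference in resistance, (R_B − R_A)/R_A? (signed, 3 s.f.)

15.7%

R ∝ ρL/d² with ρ ∝ (1+αΔT), so R_B/R_A = (1 − 16.7/100) × (1 + 6.88/100)⁻² × (1 + 0.0041×143)
= 0.833 × 0.8754 × 1.586 = 1.157
(R_B − R_A)/R_A = 1.157 − 1 = 15.7%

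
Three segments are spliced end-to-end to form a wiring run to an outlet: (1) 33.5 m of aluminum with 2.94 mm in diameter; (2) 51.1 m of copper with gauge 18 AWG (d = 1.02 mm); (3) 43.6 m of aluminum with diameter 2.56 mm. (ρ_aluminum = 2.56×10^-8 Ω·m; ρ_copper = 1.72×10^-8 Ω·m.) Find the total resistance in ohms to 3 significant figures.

Seg 1: A = π(d/2)² = π(1.4700e-03 m)² = 6.789e-06 m²
R_1 = (2.56×10^-8)(33.5)/(6.789e-06) = 0.1263 Ω
Seg 2: A = π(1.02/2 mm)² = π(5.1000e-04 m)² = 8.171e-07 m²
R_2 = (1.72×10^-8)(51.1)/(8.171e-07) = 1.076 Ω
Seg 3: A = π(d/2)² = π(1.2800e-03 m)² = 5.147e-06 m²
R_3 = (2.56×10^-8)(43.6)/(5.147e-06) = 0.2168 Ω
R_total = R_1 + R_2 + R_3 = 1.42 Ω

1.42 Ω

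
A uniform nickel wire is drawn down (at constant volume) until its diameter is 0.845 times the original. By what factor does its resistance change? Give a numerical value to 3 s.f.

1.96

Volume constant ⇒ L' = L/r² with r = 0.845. R' = ρL'/A' = ρ(L/r²)/(πr²d₀²/4) = R/r⁴.
Factor = 1.96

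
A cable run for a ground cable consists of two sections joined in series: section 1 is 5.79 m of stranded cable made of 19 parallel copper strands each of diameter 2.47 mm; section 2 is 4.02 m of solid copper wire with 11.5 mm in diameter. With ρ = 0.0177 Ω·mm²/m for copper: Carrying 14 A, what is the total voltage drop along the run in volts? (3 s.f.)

0.0254 V

ρ = 0.0177 Ω·mm²/m = 1.77×10^-8 Ω·m
Section 1: A_strand = π(1.2350e-03)² = 4.792e-06 m²; R₁ = ρL/(N·A_s) = (1.77×10^-8)(5.79)/(19×4.792e-06) = 0.001126 Ω
Section 2: A = π(d/2)² = π(5.7500e-03 m)² = 1.039e-04 m²
R₂ = (1.77×10^-8)(4.02)/(1.039e-04) = 6.850×10^-4 Ω
R = R₁ + R₂ = 0.001811 Ω
V = IR = 14 × 0.001811 = 0.0254 V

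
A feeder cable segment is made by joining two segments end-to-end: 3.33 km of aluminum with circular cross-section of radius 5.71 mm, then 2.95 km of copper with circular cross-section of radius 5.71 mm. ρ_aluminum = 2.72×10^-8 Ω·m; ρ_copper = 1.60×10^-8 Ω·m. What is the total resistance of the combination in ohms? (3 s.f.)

1.35 Ω

Segment 1: A = πr² = π(5.7100e-03 m)² = 1.024e-04 m²
R₁ = ρL/A = (2.72×10^-8)(3330)/(1.024e-04) = 0.8843 Ω
R₂ = (1.60×10^-8)(2950)/(1.024e-04) = 0.4608 Ω
R = R₁ + R₂ = 1.35 Ω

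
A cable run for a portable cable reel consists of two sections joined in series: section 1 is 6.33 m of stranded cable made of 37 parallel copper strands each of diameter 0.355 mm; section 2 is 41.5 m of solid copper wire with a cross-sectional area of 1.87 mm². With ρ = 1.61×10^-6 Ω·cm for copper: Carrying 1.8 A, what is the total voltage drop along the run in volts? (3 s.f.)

ρ = 1.61×10^-6 Ω·cm = 1.61×10^-8 Ω·m
Section 1: A_strand = π(1.7750e-04)² = 9.898e-08 m²; R₁ = ρL/(N·A_s) = (1.61×10^-8)(6.33)/(37×9.898e-08) = 0.02783 Ω
Section 2: A = 1.87 mm² = 1.870e-06 m²
R₂ = (1.61×10^-8)(41.5)/(1.870e-06) = 0.3573 Ω
R = R₁ + R₂ = 0.3851 Ω
V = IR = 1.8 × 0.3851 = 0.693 V

0.693 V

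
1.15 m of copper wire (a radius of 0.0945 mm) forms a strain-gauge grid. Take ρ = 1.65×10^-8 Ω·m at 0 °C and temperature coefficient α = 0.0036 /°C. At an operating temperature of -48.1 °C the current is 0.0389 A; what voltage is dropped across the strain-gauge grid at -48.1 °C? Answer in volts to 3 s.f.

0.0218 V

A = πr² = π(9.4500e-05 m)² = 2.806e-08 m²
R₍0₎ = ρL/A = (1.65×10^-8)(1.15)/(2.806e-08) = 0.6763 Ω
R₍-48.1₎ = R₍0₎(1 + αΔT) = 0.6763 × (1 + 0.0036×-48.1) = 0.5592 Ω
V = IR = 0.0389 × 0.5592 = 0.0218 V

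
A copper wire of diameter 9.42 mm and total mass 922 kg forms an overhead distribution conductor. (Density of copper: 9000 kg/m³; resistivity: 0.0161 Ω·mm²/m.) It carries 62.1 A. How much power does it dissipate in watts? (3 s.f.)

ρ = 0.0161 Ω·mm²/m = 1.61×10^-8 Ω·m
A = π(d/2)² = π(4.7100e-03 m)² = 6.9693e-05 m²
L = m/(density·A) = 922/(9000×6.9693e-05) = 1470 m
R = ρL/A = (1.61×10^-8)(1470)/(6.9693e-05) = 0.3396 Ω
P = I²R = (62.1)² × 0.3396 = 1310 W

1310 W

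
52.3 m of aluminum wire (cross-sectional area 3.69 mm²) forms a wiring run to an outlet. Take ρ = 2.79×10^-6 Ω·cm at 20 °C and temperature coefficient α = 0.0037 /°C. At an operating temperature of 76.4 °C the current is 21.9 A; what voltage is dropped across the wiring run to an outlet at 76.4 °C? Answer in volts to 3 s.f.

10.5 V

ρ = 2.79×10^-6 Ω·cm = 2.79×10^-8 Ω·m
A = 3.69 mm² = 3.690e-06 m²
R₍20₎ = ρL/A = (2.79×10^-8)(52.3)/(3.690e-06) = 0.3954 Ω
R₍76.4₎ = R₍20₎(1 + αΔT) = 0.3954 × (1 + 0.0037×56.4) = 0.478 Ω
V = IR = 21.9 × 0.478 = 10.5 V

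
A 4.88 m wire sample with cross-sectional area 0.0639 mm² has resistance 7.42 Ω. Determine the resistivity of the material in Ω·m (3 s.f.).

A = 0.0639 mm² = 6.390e-08 m²
ρ = RA/L = (7.42)(6.390e-08)/(4.88) = 9.72×10^-8 Ω·m

9.72×10^-8 Ω·m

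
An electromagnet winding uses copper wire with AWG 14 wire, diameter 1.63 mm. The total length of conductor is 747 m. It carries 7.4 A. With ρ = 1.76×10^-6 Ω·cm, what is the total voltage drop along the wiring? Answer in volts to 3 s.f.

46.6 V

ρ = 1.76×10^-6 Ω·cm = 1.76×10^-8 Ω·m
A = π(1.63/2 mm)² = π(8.1500e-04 m)² = 2.087e-06 m²
R = ρL/A = (1.76×10^-8)(747)/(2.087e-06) = 6.3 Ω
V = IR = 7.4 × 6.3 = 46.6 V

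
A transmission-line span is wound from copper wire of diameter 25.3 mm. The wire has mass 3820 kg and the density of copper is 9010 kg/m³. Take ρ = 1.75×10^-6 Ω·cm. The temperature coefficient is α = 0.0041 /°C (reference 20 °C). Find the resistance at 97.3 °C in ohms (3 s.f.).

ρ = 1.75×10^-6 Ω·cm = 1.75×10^-8 Ω·m
A = π(d/2)² = π(1.2650e-02 m)² = 5.0273e-04 m²
L = m/(density·A) = 3820/(9010×5.0273e-04) = 843.3 m
R = ρL/A = (1.75×10^-8)(843.3)/(5.0273e-04) = 0.02936 Ω
R(97.3 °C) = 0.02936 × (1 + 0.0041×77.3) = 0.0387 Ω

0.0387 Ω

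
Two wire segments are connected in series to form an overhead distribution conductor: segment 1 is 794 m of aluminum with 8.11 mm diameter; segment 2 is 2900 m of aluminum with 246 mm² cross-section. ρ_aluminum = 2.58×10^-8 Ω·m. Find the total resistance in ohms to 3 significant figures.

Segment 1: A = π(d/2)² = π(4.0550e-03 m)² = 5.166e-05 m²
R₁ = ρL/A = (2.58×10^-8)(794)/(5.166e-05) = 0.3966 Ω
Segment 2: A = 246 mm² = 2.460e-04 m²
R₂ = (2.58×10^-8)(2900)/(2.460e-04) = 0.3041 Ω
R = R₁ + R₂ = 0.701 Ω

0.701 Ω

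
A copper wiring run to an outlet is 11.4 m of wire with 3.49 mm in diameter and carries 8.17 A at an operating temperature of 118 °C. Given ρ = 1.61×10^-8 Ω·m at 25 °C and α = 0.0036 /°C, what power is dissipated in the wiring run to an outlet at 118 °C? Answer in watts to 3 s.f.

1.71 W

A = π(d/2)² = π(1.7450e-03 m)² = 9.566e-06 m²
R₍25₎ = ρL/A = (1.61×10^-8)(11.4)/(9.566e-06) = 0.01919 Ω
R₍118₎ = R₍25₎(1 + αΔT) = 0.01919 × (1 + 0.0036×93) = 0.02561 Ω
P = I²R = (8.17)² × 0.02561 = 1.71 W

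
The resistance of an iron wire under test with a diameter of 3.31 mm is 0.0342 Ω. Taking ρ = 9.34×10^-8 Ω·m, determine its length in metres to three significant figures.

A = π(d/2)² = π(1.6550e-03 m)² = 8.605e-06 m²
L = RA/ρ = (0.0342)(8.605e-06)/(9.34×10^-8) = 3.15 m

3.15 m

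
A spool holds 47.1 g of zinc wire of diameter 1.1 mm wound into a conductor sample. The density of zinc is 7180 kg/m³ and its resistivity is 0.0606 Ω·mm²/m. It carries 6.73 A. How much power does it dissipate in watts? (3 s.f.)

ρ = 0.0606 Ω·mm²/m = 6.06×10^-8 Ω·m
A = π(d/2)² = π(5.5000e-04 m)² = 9.5033e-07 m²
L = m/(density·A) = 0.0471/(7180×9.5033e-07) = 6.903 m
R = ρL/A = (6.06×10^-8)(6.903)/(9.5033e-07) = 0.4402 Ω
P = I²R = (6.73)² × 0.4402 = 19.9 W

19.9 W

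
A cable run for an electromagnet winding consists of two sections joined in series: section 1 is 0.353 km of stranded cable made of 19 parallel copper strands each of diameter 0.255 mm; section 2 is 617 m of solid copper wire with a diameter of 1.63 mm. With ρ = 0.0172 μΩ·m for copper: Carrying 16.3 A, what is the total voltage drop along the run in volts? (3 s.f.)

185 V

ρ = 0.0172 μΩ·m = 1.72×10^-8 Ω·m
Section 1: A_strand = π(1.2750e-04)² = 5.107e-08 m²; R₁ = ρL/(N·A_s) = (1.72×10^-8)(353)/(19×5.107e-08) = 6.257 Ω
Section 2: A = π(d/2)² = π(8.1500e-04 m)² = 2.087e-06 m²
R₂ = (1.72×10^-8)(617)/(2.087e-06) = 5.086 Ω
R = R₁ + R₂ = 11.34 Ω
V = IR = 16.3 × 11.34 = 185 V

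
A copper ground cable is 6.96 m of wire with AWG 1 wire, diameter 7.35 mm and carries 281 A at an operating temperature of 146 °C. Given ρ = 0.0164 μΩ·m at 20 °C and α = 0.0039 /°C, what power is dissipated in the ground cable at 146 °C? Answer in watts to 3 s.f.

317 W

ρ = 0.0164 μΩ·m = 1.64×10^-8 Ω·m
A = π(7.35/2 mm)² = π(3.6750e-03 m)² = 4.243e-05 m²
R₍20₎ = ρL/A = (1.64×10^-8)(6.96)/(4.243e-05) = 0.00269 Ω
R₍146₎ = R₍20₎(1 + αΔT) = 0.00269 × (1 + 0.0039×126) = 0.004012 Ω
P = I²R = (281)² × 0.004012 = 317 W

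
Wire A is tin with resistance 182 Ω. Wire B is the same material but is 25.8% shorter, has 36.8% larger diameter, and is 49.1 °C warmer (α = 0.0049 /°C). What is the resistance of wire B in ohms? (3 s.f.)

89.5 Ω

R ∝ ρL/d² with ρ ∝ (1+αΔT), so R_B/R_A = (1 − 25.8/100) × (1 + 36.8/100)⁻² × (1 + 0.0049×49.1)
= 0.742 × 0.5343 × 1.241 = 0.4919
R_B = 0.4919 × 182 = 89.5 Ω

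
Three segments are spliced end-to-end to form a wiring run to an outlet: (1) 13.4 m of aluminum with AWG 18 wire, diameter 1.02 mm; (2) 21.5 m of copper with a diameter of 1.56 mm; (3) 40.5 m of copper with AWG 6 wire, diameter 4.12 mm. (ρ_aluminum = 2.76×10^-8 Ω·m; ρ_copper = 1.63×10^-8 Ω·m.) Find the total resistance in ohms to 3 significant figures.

0.685 Ω

Seg 1: A = π(1.02/2 mm)² = π(5.1000e-04 m)² = 8.171e-07 m²
R_1 = (2.76×10^-8)(13.4)/(8.171e-07) = 0.4526 Ω
Seg 2: A = π(d/2)² = π(7.8000e-04 m)² = 1.911e-06 m²
R_2 = (1.63×10^-8)(21.5)/(1.911e-06) = 0.1834 Ω
Seg 3: A = π(4.12/2 mm)² = π(2.0600e-03 m)² = 1.333e-05 m²
R_3 = (1.63×10^-8)(40.5)/(1.333e-05) = 0.04952 Ω
R_total = R_1 + R_2 + R_3 = 0.685 Ω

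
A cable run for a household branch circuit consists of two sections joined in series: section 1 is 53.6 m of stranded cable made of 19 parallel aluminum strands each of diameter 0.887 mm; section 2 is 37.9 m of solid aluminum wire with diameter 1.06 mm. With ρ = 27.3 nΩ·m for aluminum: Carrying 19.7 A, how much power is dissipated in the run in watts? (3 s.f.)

503 W

ρ = 27.3 nΩ·m = 2.73×10^-8 Ω·m
Section 1: A_strand = π(4.4350e-04)² = 6.179e-07 m²; R₁ = ρL/(N·A_s) = (2.73×10^-8)(53.6)/(19×6.179e-07) = 0.1246 Ω
Section 2: A = π(d/2)² = π(5.3000e-04 m)² = 8.825e-07 m²
R₂ = (2.73×10^-8)(37.9)/(8.825e-07) = 1.172 Ω
R = R₁ + R₂ = 1.297 Ω
P = I²R = (19.7)² × 1.297 = 503 W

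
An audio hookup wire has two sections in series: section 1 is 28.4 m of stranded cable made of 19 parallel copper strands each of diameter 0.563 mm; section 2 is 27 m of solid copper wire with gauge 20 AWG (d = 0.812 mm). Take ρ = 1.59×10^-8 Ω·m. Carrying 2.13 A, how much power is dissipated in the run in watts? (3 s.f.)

4.19 W

Section 1: A_strand = π(2.8150e-04)² = 2.489e-07 m²; R₁ = ρL/(N·A_s) = (1.59×10^-8)(28.4)/(19×2.489e-07) = 0.09547 Ω
Section 2: A = π(0.812/2 mm)² = π(4.0600e-04 m)² = 5.178e-07 m²
R₂ = (1.59×10^-8)(27)/(5.178e-07) = 0.829 Ω
R = R₁ + R₂ = 0.9245 Ω
P = I²R = (2.13)² × 0.9245 = 4.19 W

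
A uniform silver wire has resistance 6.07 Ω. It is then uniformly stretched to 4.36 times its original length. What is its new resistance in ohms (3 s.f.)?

Volume constant ⇒ A' = A/k with k = 4.36. R' = ρ(kL)/(A/k) = k²R.
R' = 19.01 × 6.07 = 115 Ω

115 Ω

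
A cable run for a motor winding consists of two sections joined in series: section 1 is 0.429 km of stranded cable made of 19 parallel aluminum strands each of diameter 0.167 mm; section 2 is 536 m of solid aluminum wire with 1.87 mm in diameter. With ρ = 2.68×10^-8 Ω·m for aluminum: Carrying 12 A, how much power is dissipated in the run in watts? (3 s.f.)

4730 W

Section 1: A_strand = π(8.3500e-05)² = 2.190e-08 m²; R₁ = ρL/(N·A_s) = (2.68×10^-8)(429)/(19×2.190e-08) = 27.63 Ω
Section 2: A = π(d/2)² = π(9.3500e-04 m)² = 2.746e-06 m²
R₂ = (2.68×10^-8)(536)/(2.746e-06) = 5.23 Ω
R = R₁ + R₂ = 32.86 Ω
P = I²R = (12)² × 32.86 = 4730 W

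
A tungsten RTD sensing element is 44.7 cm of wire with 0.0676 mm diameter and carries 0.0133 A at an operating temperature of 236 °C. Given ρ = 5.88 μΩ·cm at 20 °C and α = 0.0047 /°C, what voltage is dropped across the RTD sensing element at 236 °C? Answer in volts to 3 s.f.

0.196 V

ρ = 5.88 μΩ·cm = 5.88×10^-8 Ω·m
A = π(d/2)² = π(3.3800e-05 m)² = 3.589e-09 m²
R₍20₎ = ρL/A = (5.88×10^-8)(0.447)/(3.589e-09) = 7.323 Ω
R₍236₎ = R₍20₎(1 + αΔT) = 7.323 × (1 + 0.0047×216) = 14.76 Ω
V = IR = 0.0133 × 14.76 = 0.196 V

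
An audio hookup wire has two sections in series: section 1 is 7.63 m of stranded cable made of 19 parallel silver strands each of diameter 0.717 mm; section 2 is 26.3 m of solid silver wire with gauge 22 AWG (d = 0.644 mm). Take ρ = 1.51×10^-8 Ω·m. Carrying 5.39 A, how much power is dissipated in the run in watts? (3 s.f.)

Section 1: A_strand = π(3.5850e-04)² = 4.038e-07 m²; R₁ = ρL/(N·A_s) = (1.51×10^-8)(7.63)/(19×4.038e-07) = 0.01502 Ω
Section 2: A = π(0.644/2 mm)² = π(3.2200e-04 m)² = 3.257e-07 m²
R₂ = (1.51×10^-8)(26.3)/(3.257e-07) = 1.219 Ω
R = R₁ + R₂ = 1.234 Ω
P = I²R = (5.39)² × 1.234 = 35.9 W

35.9 W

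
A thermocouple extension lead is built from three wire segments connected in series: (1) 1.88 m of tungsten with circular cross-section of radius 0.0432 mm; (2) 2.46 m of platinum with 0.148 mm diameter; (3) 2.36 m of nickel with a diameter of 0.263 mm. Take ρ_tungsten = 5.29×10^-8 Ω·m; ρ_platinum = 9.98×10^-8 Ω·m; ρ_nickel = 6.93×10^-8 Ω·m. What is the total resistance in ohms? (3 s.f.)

34.2 Ω

Seg 1: A = πr² = π(4.3200e-05 m)² = 5.863e-09 m²
R_1 = (5.29×10^-8)(1.88)/(5.863e-09) = 16.96 Ω
Seg 2: A = π(d/2)² = π(7.4000e-05 m)² = 1.720e-08 m²
R_2 = (9.98×10^-8)(2.46)/(1.720e-08) = 14.27 Ω
Seg 3: A = π(d/2)² = π(1.3150e-04 m)² = 5.433e-08 m²
R_3 = (6.93×10^-8)(2.36)/(5.433e-08) = 3.011 Ω
R_total = R_1 + R_2 + R_3 = 34.2 Ω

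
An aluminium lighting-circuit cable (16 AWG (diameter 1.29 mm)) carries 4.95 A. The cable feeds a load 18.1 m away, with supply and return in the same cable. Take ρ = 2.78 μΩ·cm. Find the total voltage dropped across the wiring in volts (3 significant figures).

3.81 V

ρ = 2.78 μΩ·cm = 2.78×10^-8 Ω·m
A = π(1.29/2 mm)² = π(6.4500e-04 m)² = 1.307e-06 m²
Total conductor length (both ways) L = 2 × 18.1 = 36.2 m
R = ρL/A = (2.78×10^-8)(36.2)/(1.307e-06) = 0.77 Ω
V = IR = 4.95 × 0.77 = 3.81 V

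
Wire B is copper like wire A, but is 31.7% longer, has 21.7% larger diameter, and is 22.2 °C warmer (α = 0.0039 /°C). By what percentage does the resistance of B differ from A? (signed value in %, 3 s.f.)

-3.38%

R ∝ ρL/d² with ρ ∝ (1+αΔT), so R_B/R_A = (1 + 31.7/100) × (1 + 21.7/100)⁻² × (1 + 0.0039×22.2)
= 1.317 × 0.6752 × 1.087 = 0.9662
(R_B − R_A)/R_A = 0.9662 − 1 = -3.38%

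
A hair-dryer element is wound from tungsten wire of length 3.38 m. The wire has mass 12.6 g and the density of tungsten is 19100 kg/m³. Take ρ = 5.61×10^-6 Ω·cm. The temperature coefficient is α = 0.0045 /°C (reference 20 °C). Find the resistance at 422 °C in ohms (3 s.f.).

ρ = 5.61×10^-6 Ω·cm = 5.61×10^-8 Ω·m
A = m/(density·L) = 0.0126/(19100×3.38) = 1.9517e-07 m²
R = ρL/A = (5.61×10^-8)(3.38)/(1.9517e-07) = 0.9715 Ω
R(422 °C) = 0.9715 × (1 + 0.0045×402) = 2.73 Ω

2.73 Ω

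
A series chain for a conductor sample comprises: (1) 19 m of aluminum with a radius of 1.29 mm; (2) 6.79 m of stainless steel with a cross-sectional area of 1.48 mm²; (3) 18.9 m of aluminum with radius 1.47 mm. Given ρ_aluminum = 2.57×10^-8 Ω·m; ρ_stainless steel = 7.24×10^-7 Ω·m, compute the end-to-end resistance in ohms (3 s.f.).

Seg 1: A = πr² = π(1.2900e-03 m)² = 5.228e-06 m²
R_1 = (2.57×10^-8)(19)/(5.228e-06) = 0.0934 Ω
Seg 2: A = 1.48 mm² = 1.480e-06 m²
R_2 = (7.24×10^-7)(6.79)/(1.480e-06) = 3.322 Ω
Seg 3: A = πr² = π(1.4700e-03 m)² = 6.789e-06 m²
R_3 = (2.57×10^-8)(18.9)/(6.789e-06) = 0.07155 Ω
R_total = R_1 + R_2 + R_3 = 3.49 Ω

3.49 Ω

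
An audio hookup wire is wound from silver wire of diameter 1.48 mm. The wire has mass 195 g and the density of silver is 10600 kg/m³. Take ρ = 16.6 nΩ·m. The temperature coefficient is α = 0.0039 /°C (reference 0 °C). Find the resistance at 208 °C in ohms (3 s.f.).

ρ = 16.6 nΩ·m = 1.66×10^-8 Ω·m
A = π(d/2)² = π(7.4000e-04 m)² = 1.7203e-06 m²
L = m/(density·A) = 0.195/(10600×1.7203e-06) = 10.69 m
R = ρL/A = (1.66×10^-8)(10.69)/(1.7203e-06) = 0.1032 Ω
R(208 °C) = 0.1032 × (1 + 0.0039×208) = 0.187 Ω

0.187 Ω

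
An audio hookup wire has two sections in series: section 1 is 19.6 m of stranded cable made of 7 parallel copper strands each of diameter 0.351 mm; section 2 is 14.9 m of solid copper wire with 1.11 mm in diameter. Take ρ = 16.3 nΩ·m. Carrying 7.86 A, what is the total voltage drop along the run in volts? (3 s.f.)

ρ = 16.3 nΩ·m = 1.63×10^-8 Ω·m
Section 1: A_strand = π(1.7550e-04)² = 9.676e-08 m²; R₁ = ρL/(N·A_s) = (1.63×10^-8)(19.6)/(7×9.676e-08) = 0.4717 Ω
Section 2: A = π(d/2)² = π(5.5500e-04 m)² = 9.677e-07 m²
R₂ = (1.63×10^-8)(14.9)/(9.677e-07) = 0.251 Ω
R = R₁ + R₂ = 0.7227 Ω
V = IR = 7.86 × 0.7227 = 5.68 V

5.68 V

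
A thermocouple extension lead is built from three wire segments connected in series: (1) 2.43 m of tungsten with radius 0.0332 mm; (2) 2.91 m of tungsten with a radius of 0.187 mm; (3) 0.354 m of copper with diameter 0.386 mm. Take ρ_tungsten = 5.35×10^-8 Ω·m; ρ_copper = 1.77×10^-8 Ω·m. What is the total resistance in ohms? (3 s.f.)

Seg 1: A = πr² = π(3.3200e-05 m)² = 3.463e-09 m²
R_1 = (5.35×10^-8)(2.43)/(3.463e-09) = 37.54 Ω
Seg 2: A = πr² = π(1.8700e-04 m)² = 1.099e-07 m²
R_2 = (5.35×10^-8)(2.91)/(1.099e-07) = 1.417 Ω
Seg 3: A = π(d/2)² = π(1.9300e-04 m)² = 1.170e-07 m²
R_3 = (1.77×10^-8)(0.354)/(1.170e-07) = 0.05354 Ω
R_total = R_1 + R_2 + R_3 = 39.0 Ω

39.0 Ω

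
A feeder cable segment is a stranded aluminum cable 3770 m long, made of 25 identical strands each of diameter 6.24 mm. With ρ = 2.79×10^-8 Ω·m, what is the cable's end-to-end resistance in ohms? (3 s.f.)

0.138 Ω

A_strand = π(3.1200e-03 m)² = 3.058e-05 m²
R_strand = ρL/A = (2.79×10^-8)(3770)/(3.058e-05) = 3.439 Ω
R_total = R_strand/N = 3.439/25 = 0.138 Ω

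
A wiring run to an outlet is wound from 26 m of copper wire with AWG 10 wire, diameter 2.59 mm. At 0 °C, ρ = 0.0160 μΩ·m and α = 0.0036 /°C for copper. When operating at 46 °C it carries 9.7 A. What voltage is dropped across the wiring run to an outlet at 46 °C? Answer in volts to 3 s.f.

0.893 V

ρ = 0.0160 μΩ·m = 1.60×10^-8 Ω·m
A = π(2.59/2 mm)² = π(1.2950e-03 m)² = 5.269e-06 m²
R₍0₎ = ρL/A = (1.60×10^-8)(26)/(5.269e-06) = 0.07896 Ω
R₍46₎ = R₍0₎(1 + αΔT) = 0.07896 × (1 + 0.0036×46) = 0.09204 Ω
V = IR = 9.7 × 0.09204 = 0.893 V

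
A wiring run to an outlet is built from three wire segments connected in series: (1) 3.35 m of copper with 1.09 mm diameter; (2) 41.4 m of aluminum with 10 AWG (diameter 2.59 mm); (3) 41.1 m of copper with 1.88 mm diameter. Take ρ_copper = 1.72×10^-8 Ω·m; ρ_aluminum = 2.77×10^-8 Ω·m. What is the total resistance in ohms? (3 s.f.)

Seg 1: A = π(d/2)² = π(5.4500e-04 m)² = 9.331e-07 m²
R_1 = (1.72×10^-8)(3.35)/(9.331e-07) = 0.06175 Ω
Seg 2: A = π(2.59/2 mm)² = π(1.2950e-03 m)² = 5.269e-06 m²
R_2 = (2.77×10^-8)(41.4)/(5.269e-06) = 0.2177 Ω
Seg 3: A = π(d/2)² = π(9.4000e-04 m)² = 2.776e-06 m²
R_3 = (1.72×10^-8)(41.1)/(2.776e-06) = 0.2547 Ω
R_total = R_1 + R_2 + R_3 = 0.534 Ω

0.534 Ω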